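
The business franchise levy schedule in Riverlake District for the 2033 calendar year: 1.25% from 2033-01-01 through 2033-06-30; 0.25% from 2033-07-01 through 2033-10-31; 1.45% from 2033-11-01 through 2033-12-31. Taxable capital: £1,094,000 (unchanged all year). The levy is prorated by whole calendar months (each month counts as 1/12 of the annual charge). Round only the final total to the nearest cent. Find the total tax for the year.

2033-01-01 to 2033-06-30: 6 months at 1.25% → £1,094,000 × 1.25% × 6/12 = £6,837.5000
2033-07-01 to 2033-10-31: 4 months at 0.25% → £1,094,000 × 0.25% × 4/12 = £911.6667
2033-11-01 to 2033-12-31: 2 months at 1.45% → £1,094,000 × 1.45% × 2/12 = £2,643.8333
Total = £10,393.0000

£10,393.00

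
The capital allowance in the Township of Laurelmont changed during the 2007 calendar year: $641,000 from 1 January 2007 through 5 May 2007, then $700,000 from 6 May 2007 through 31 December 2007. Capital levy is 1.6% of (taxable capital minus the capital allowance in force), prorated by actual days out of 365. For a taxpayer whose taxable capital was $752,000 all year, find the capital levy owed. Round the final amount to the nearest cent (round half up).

$1,155.29

1 January – 5 May 2007: 125 days, exemption $641,000 → ($752,000 − $641,000) × 1.6% × 125/365 = $608.2192
6 May – 31 December 2007: 240 days, exemption $700,000 → ($752,000 − $700,000) × 1.6% × 240/365 = $547.0685
Total = $1,155.2877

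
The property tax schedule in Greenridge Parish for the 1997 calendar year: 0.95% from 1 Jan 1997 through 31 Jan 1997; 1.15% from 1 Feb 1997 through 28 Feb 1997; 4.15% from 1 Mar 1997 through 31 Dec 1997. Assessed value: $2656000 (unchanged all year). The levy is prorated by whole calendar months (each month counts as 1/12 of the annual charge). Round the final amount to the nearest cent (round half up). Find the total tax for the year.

1 Jan – 31 Jan 1997: 1 month at 0.95% → $2656000 × 0.95% × 1/12 = $2102.6667
1 Feb – 28 Feb 1997: 1 month at 1.15% → $2656000 × 1.15% × 1/12 = $2545.3333
1 Mar – 31 Dec 1997: 10 months at 4.15% → $2656000 × 4.15% × 10/12 = $91853.3333
Total = $96501.3333

$96501.33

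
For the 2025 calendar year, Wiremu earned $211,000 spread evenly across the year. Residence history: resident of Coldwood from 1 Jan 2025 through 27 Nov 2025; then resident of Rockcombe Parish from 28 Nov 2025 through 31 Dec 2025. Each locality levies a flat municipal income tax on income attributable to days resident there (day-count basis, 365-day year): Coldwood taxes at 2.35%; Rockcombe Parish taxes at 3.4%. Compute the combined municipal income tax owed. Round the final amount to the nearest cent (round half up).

Coldwood, 1 Jan – 27 Nov 2025: 331 days → $211,000 × 2.35% × 331/365 = $4,496.6123
Rockcombe Parish, 28 Nov – 31 Dec 2025: 34 days → $211,000 × 3.4% × 34/365 = $668.2630
Total = $5,164.8753

$5,164.88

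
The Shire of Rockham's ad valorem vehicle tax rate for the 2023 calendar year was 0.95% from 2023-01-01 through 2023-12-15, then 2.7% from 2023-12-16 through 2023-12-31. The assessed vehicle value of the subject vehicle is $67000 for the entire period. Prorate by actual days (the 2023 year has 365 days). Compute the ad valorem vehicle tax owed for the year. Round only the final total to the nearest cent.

2023-01-01 to 2023-12-15: 349 days at 0.95% → $67000 × 0.95% × 349/365 = $608.5986
2023-12-16 to 2023-12-31: 16 days at 2.7% → $67000 × 2.7% × 16/365 = $79.2986
Total = $687.8973

$687.90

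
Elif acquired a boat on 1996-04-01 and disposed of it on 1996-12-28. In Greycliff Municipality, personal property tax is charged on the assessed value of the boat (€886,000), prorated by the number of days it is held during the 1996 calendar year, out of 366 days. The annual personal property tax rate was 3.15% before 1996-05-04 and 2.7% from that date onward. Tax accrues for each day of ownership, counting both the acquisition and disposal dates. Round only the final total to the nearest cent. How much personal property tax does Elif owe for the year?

€18,137.58

1996-04-01 to 1996-05-03: 33 days at 3.15% → €886,000 × 3.15% × 33/366 = €2,516.3852
1996-05-04 to 1996-12-28: 239 days at 2.7% → €886,000 × 2.7% × 239/366 = €15,621.1967
Total = €18,137.5820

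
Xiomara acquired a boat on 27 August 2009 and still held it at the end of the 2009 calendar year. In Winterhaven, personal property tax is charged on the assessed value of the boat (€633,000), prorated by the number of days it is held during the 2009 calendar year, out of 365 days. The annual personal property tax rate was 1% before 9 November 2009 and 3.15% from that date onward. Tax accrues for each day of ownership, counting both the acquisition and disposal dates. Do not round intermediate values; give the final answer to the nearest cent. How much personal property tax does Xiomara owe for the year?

€4,178.67

27 August – 8 November 2009: 74 days at 1% → €633,000 × 1% × 74/365 = €1,283.3425
9 November – 31 December 2009: 53 days at 3.15% → €633,000 × 3.15% × 53/365 = €2,895.3247
Total = €4,178.6671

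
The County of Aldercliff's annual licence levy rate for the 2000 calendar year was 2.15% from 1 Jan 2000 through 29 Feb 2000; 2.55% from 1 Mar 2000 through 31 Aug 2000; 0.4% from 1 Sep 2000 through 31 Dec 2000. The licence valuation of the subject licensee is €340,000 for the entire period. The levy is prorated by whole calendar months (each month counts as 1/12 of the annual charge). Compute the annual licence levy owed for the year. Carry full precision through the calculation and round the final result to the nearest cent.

€6,006.67

1 Jan – 29 Feb 2000: 2 months at 2.15% → €340,000 × 2.15% × 2/12 = €1,218.3333
1 Mar – 31 Aug 2000: 6 months at 2.55% → €340,000 × 2.55% × 6/12 = €4,335.0000
1 Sep – 31 Dec 2000: 4 months at 0.4% → €340,000 × 0.4% × 4/12 = €453.3333
Total = €6,006.6667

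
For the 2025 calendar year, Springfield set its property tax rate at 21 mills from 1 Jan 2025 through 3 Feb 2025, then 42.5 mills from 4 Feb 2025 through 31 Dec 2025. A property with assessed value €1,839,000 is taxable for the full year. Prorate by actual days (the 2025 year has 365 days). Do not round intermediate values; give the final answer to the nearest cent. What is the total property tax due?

1 Jan – 3 Feb 2025: 34 days at 21 mills → €1,839,000 × 2.1% × 34/365 = €3,597.3863
4 Feb – 31 Dec 2025: 331 days at 42.5 mills → €1,839,000 × 4.25% × 331/365 = €70,877.0753
Total = €74,474.4616

€74,474.46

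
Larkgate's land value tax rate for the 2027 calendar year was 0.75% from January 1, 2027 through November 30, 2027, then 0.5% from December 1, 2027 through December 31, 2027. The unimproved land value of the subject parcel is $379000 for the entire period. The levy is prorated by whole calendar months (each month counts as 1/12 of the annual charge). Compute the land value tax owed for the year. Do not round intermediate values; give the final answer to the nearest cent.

January 1 – November 30, 2027: 11 months at 0.75% → $379000 × 0.75% × 11/12 = $2605.6250
December 1 – December 31, 2027: 1 month at 0.5% → $379000 × 0.5% × 1/12 = $157.9167
Total = $2763.5417

$2763.54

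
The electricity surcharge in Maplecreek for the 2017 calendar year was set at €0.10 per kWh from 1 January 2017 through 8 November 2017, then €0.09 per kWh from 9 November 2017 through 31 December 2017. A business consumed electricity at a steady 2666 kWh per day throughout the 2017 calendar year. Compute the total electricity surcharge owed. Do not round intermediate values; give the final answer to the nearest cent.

€95,896.02

1 January – 8 November 2017: 312 days × 2666 kWh/day = 831,792 kWh at €0.10/kWh → €83,179.20
9 November – 31 December 2017: 53 days × 2666 kWh/day = 141,298 kWh at €0.09/kWh → €12,716.82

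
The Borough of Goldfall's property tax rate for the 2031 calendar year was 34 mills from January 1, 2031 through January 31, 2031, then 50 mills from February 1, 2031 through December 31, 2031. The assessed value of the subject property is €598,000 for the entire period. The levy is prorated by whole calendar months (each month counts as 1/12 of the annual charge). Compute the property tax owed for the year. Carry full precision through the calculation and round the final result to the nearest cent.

€29,102.67

January 1 – January 31, 2031: 1 month at 34 mills → €598,000 × 3.4% × 1/12 = €1,694.3333
February 1 – December 31, 2031: 11 months at 50 mills → €598,000 × 5% × 11/12 = €27,408.3333
Total = €29,102.6667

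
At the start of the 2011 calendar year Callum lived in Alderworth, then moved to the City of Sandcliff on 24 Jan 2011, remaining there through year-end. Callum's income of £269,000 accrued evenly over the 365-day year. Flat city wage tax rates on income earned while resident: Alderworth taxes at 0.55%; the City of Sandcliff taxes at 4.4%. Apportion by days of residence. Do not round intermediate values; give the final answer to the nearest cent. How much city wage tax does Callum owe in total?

Alderworth, 1 Jan – 23 Jan 2011: 23 days → £269,000 × 0.55% × 23/365 = £93.2288
The City of Sandcliff, 24 Jan – 31 Dec 2011: 342 days → £269,000 × 4.4% × 342/365 = £11,090.1699
Total = £11,183.3986

£11,183.40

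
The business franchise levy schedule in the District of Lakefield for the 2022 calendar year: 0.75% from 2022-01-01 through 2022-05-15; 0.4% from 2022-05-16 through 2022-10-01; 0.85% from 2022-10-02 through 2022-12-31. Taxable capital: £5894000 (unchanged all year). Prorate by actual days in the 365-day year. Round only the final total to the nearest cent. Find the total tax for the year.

2022-01-01 to 2022-05-15: 135 days at 0.75% → £5894000 × 0.75% × 135/365 = £16349.7945
2022-05-16 to 2022-10-01: 139 days at 0.4% → £5894000 × 0.4% × 139/365 = £8978.2575
2022-10-02 to 2022-12-31: 91 days at 0.85% → £5894000 × 0.85% × 91/365 = £12490.4356
Total = £37818.4877

£37818.49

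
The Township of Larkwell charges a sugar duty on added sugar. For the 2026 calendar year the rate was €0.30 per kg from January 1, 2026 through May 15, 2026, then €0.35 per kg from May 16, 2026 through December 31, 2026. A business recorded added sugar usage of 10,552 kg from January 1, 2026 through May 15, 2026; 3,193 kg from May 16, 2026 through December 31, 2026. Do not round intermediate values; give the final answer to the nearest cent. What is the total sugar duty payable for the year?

January 1 – May 15, 2026: 10,552 kg at €0.30/kg → €3165.60
May 16 – December 31, 2026: 3,193 kg at €0.35/kg → €1117.55

€4283.15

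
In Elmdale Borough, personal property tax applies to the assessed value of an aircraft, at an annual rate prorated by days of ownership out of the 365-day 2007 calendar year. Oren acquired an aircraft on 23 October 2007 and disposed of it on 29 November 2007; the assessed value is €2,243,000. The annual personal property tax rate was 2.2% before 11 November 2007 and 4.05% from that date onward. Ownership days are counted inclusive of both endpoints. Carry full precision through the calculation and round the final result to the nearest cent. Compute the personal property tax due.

23 October – 10 November 2007: 19 days at 2.2% → €2,243,000 × 2.2% × 19/365 = €2,568.6959
11 November – 29 November 2007: 19 days at 4.05% → €2,243,000 × 4.05% × 19/365 = €4,728.7356
Total = €7,297.4315

€7,297.43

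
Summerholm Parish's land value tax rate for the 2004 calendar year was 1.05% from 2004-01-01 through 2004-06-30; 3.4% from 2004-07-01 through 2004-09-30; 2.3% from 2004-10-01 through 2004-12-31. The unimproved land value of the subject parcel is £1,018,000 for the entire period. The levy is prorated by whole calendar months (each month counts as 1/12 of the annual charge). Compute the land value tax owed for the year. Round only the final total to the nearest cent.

2004-01-01 to 2004-06-30: 6 months at 1.05% → £1,018,000 × 1.05% × 6/12 = £5,344.5000
2004-07-01 to 2004-09-30: 3 months at 3.4% → £1,018,000 × 3.4% × 3/12 = £8,653.0000
2004-10-01 to 2004-12-31: 3 months at 2.3% → £1,018,000 × 2.3% × 3/12 = £5,853.5000
Total = £19,851.0000

£19,851.00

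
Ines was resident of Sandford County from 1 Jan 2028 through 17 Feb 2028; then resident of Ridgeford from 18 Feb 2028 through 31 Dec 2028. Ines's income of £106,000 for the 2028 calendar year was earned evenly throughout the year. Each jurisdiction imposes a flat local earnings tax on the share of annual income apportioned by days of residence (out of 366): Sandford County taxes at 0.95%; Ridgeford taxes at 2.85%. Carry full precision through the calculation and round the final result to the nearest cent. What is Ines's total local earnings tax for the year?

£2,756.87

Sandford County, 1 Jan – 17 Feb 2028: 48 days → £106,000 × 0.95% × 48/366 = £132.0656
Ridgeford, 18 Feb – 31 Dec 2028: 318 days → £106,000 × 2.85% × 318/366 = £2,624.8033
Total = £2,756.8689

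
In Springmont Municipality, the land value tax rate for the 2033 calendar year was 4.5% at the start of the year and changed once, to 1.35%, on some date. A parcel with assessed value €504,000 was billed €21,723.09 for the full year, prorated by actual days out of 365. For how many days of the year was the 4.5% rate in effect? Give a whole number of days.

343 days

Let d = days at the first rate; then 365 − d days at the second rate.
€504,000 × [4.5%·d + 1.35%·(365−d)] / 365 = €21,723.09
Solving gives d = 343, so the new rate took effect on December 10, 2033.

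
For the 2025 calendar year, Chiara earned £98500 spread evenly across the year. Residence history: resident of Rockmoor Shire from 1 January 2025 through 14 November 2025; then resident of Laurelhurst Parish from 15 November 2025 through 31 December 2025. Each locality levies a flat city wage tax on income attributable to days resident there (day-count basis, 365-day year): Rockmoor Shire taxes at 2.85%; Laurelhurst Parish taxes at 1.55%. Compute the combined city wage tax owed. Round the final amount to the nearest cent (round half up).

£2642.36

Rockmoor Shire, 1 January – 14 November 2025: 318 days → £98500 × 2.85% × 318/365 = £2445.7685
Laurelhurst Parish, 15 November – 31 December 2025: 47 days → £98500 × 1.55% × 47/365 = £196.5952
Total = £2642.3637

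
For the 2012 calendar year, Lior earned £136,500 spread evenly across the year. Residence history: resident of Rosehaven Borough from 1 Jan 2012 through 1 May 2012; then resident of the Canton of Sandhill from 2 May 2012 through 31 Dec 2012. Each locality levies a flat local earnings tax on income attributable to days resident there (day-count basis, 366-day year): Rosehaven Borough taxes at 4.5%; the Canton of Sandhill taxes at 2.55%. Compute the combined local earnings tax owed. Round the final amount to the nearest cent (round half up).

£4,368.00

Rosehaven Borough, 1 Jan – 1 May 2012: 122 days → £136,500 × 4.5% × 122/366 = £2,047.5000
The Canton of Sandhill, 2 May – 31 Dec 2012: 244 days → £136,500 × 2.55% × 244/366 = £2,320.5000
Total = £4,368.0000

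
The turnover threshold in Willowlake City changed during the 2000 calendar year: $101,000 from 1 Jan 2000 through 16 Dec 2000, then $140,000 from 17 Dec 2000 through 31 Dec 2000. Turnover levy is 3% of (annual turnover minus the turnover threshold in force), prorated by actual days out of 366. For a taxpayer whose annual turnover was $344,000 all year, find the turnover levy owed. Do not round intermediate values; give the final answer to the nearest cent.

1 Jan – 16 Dec 2000: 351 days, exemption $101,000 → ($344,000 − $101,000) × 3% × 351/366 = $6,991.2295
17 Dec – 31 Dec 2000: 15 days, exemption $140,000 → ($344,000 − $140,000) × 3% × 15/366 = $250.8197
Total = $7,242.0492

$7,242.05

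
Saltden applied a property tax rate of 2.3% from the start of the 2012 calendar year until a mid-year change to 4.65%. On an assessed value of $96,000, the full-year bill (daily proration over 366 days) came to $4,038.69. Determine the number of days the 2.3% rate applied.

69 days

Let d = days at the first rate; then 366 − d days at the second rate.
$96,000 × [2.3%·d + 4.65%·(366−d)] / 366 = $4,038.69
Solving gives d = 69, so the new rate took effect on March 10, 2012.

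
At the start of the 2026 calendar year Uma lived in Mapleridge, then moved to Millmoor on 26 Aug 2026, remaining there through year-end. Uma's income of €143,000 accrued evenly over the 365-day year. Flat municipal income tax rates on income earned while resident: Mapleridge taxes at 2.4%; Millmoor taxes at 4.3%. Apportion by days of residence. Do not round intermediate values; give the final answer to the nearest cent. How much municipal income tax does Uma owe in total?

€4,384.81

Mapleridge, 1 Jan – 25 Aug 2026: 237 days → €143,000 × 2.4% × 237/365 = €2,228.4493
Millmoor, 26 Aug – 31 Dec 2026: 128 days → €143,000 × 4.3% × 128/365 = €2,156.3616
Total = €4,384.8110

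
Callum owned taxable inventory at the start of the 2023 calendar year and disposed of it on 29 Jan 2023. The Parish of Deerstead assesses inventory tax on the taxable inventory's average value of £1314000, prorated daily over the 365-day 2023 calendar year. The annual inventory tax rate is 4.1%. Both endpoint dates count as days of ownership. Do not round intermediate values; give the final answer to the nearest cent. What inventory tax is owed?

Days held (1 Jan – 29 Jan 2023): 29 out of 365
Tax = £1314000 × 4.1% × 29/365 = £4280.4000

£4280.40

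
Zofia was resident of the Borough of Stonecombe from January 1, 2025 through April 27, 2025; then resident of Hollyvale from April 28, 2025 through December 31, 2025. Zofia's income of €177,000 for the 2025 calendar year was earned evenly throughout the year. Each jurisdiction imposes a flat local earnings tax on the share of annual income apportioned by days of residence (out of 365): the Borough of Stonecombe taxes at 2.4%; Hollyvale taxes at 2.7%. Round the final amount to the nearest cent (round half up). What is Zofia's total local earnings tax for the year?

€4,608.79

The Borough of Stonecombe, January 1 – April 27, 2025: 117 days → €177,000 × 2.4% × 117/365 = €1,361.6877
Hollyvale, April 28 – December 31, 2025: 248 days → €177,000 × 2.7% × 248/365 = €3,247.1014
Total = €4,608.7890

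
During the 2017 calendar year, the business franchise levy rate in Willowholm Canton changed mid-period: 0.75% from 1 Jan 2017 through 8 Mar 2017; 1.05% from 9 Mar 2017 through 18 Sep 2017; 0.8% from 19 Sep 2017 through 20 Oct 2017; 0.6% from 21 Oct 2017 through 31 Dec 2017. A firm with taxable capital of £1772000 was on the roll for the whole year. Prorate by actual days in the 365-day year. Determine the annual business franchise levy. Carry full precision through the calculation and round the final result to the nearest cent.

£15668.85

1 Jan – 8 Mar 2017: 67 days at 0.75% → £1772000 × 0.75% × 67/365 = £2439.5342
9 Mar – 18 Sep 2017: 194 days at 1.05% → £1772000 × 1.05% × 194/365 = £9889.2164
19 Sep – 20 Oct 2017: 32 days at 0.8% → £1772000 × 0.8% × 32/365 = £1242.8274
21 Oct – 31 Dec 2017: 72 days at 0.6% → £1772000 × 0.6% × 72/365 = £2097.2712
Total = £15668.8493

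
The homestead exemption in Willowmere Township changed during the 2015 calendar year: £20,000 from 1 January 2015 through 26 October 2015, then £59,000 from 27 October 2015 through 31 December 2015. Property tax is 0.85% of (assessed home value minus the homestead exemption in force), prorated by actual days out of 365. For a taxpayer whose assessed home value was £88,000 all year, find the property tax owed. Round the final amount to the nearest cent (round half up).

1 January – 26 October 2015: 299 days, exemption £20,000 → (£88,000 − £20,000) × 0.85% × 299/365 = £473.4849
27 October – 31 December 2015: 66 days, exemption £59,000 → (£88,000 − £59,000) × 0.85% × 66/365 = £44.5726
Total = £518.0575

£518.06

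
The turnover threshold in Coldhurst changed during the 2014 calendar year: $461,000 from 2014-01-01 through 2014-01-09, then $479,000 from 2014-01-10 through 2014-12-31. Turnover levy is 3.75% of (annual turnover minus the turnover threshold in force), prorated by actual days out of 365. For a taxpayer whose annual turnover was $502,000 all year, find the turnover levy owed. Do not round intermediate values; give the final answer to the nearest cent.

2014-01-01 to 2014-01-09: 9 days, exemption $461,000 → ($502,000 − $461,000) × 3.75% × 9/365 = $37.9110
2014-01-10 to 2014-12-31: 356 days, exemption $479,000 → ($502,000 − $479,000) × 3.75% × 356/365 = $841.2329
Total = $879.1438

$879.14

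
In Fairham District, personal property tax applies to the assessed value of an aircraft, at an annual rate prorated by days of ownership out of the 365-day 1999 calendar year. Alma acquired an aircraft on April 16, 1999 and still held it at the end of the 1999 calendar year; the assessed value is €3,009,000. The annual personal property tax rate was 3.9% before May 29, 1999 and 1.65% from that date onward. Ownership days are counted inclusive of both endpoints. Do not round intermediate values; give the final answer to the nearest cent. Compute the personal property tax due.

April 16 – May 28, 1999: 43 days at 3.9% → €3,009,000 × 3.9% × 43/365 = €13,824.9123
May 29 – December 31, 1999: 217 days at 1.65% → €3,009,000 × 1.65% × 217/365 = €29,517.0534
Total = €43,341.9658

€43,341.97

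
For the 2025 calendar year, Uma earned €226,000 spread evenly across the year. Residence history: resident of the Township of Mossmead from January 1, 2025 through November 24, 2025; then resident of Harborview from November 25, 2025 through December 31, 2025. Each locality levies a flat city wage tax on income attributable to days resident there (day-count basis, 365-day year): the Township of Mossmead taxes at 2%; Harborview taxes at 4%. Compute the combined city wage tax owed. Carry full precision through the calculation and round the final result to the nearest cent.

The Township of Mossmead, January 1 – November 24, 2025: 328 days → €226,000 × 2% × 328/365 = €4,061.8082
Harborview, November 25 – December 31, 2025: 37 days → €226,000 × 4% × 37/365 = €916.3836
Total = €4,978.1918

€4,978.19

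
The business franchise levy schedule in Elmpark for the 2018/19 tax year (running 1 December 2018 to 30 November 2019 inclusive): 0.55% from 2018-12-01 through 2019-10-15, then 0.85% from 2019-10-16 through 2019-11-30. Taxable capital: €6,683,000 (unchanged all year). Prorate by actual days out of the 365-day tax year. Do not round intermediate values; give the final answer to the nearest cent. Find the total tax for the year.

€39,283.22

2018-12-01 to 2019-10-15: 319 days at 0.55% → €6,683,000 × 0.55% × 319/365 = €32,124.1740
2019-10-16 to 2019-11-30: 46 days at 0.85% → €6,683,000 × 0.85% × 46/365 = €7,159.0493
Total = €39,283.2233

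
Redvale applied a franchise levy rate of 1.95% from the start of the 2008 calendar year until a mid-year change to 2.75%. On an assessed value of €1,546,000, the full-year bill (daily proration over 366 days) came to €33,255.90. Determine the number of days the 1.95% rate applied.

Let d = days at the first rate; then 366 − d days at the second rate.
€1,546,000 × [1.95%·d + 2.75%·(366−d)] / 366 = €33,255.90
Solving gives d = 274, so the new rate took effect on 1 October 2008.

274 days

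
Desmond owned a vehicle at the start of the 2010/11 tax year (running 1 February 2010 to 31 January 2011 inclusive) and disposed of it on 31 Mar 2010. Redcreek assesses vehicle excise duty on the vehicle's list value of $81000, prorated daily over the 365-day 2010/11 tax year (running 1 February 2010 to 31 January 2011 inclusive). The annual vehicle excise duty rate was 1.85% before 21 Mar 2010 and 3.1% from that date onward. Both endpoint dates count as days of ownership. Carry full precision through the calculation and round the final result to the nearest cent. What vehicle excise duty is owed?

1 Feb – 20 Mar 2010: 48 days at 1.85% → $81000 × 1.85% × 48/365 = $197.0630
21 Mar – 31 Mar 2010: 11 days at 3.1% → $81000 × 3.1% × 11/365 = $75.6740
Total = $272.7370

$272.74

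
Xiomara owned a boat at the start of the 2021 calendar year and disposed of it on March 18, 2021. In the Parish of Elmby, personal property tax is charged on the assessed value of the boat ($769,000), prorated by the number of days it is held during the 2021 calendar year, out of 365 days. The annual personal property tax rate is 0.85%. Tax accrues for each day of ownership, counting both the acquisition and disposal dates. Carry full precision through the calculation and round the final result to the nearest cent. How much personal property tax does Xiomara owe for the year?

$1,378.93

Days held (January 1 – March 18, 2021): 77 out of 365
Tax = $769,000 × 0.85% × 77/365 = $1,378.9329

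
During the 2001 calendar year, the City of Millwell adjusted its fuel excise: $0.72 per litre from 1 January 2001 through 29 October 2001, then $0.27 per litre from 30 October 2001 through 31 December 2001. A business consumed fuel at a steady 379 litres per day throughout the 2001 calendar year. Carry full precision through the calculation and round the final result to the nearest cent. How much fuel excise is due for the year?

1 January – 29 October 2001: 302 days × 379 litres/day = 114,458 litres at $0.72/litre → $82,409.76
30 October – 31 December 2001: 63 days × 379 litres/day = 23,877 litres at $0.27/litre → $6,446.79

$88,856.55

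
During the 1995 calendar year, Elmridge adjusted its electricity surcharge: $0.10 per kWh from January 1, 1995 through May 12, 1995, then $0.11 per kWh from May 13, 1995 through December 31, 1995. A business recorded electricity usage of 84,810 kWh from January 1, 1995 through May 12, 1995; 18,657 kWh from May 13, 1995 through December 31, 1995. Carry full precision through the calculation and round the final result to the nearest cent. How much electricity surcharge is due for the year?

$10,533.27

January 1 – May 12, 1995: 84,810 kWh at $0.10/kWh → $8,481.00
May 13 – December 31, 1995: 18,657 kWh at $0.11/kWh → $2,052.27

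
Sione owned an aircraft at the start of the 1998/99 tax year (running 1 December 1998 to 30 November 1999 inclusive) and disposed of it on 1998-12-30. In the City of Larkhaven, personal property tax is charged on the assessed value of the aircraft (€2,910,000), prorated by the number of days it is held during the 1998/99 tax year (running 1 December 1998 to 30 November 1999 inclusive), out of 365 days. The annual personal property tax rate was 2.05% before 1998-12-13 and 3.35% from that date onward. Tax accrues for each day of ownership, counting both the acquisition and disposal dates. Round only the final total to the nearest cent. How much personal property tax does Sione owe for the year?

1998-12-01 to 1998-12-12: 12 days at 2.05% → €2,910,000 × 2.05% × 12/365 = €1,961.2603
1998-12-13 to 1998-12-30: 18 days at 3.35% → €2,910,000 × 3.35% × 18/365 = €4,807.4795
Total = €6,768.7397

€6,768.74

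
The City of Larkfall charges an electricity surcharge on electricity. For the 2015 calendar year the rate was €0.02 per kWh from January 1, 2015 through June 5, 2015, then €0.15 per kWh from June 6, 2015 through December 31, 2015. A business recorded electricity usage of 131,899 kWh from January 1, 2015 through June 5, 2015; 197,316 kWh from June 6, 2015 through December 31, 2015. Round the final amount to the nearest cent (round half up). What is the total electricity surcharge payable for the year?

January 1 – June 5, 2015: 131,899 kWh at €0.02/kWh → €2637.98
June 6 – December 31, 2015: 197,316 kWh at €0.15/kWh → €29597.40

€32235.38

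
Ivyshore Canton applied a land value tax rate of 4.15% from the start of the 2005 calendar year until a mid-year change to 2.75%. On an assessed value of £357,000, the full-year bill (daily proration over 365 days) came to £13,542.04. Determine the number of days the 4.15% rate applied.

Let d = days at the first rate; then 365 − d days at the second rate.
£357,000 × [4.15%·d + 2.75%·(365−d)] / 365 = £13,542.04
Solving gives d = 272, so the new rate took effect on September 30, 2005.

272 days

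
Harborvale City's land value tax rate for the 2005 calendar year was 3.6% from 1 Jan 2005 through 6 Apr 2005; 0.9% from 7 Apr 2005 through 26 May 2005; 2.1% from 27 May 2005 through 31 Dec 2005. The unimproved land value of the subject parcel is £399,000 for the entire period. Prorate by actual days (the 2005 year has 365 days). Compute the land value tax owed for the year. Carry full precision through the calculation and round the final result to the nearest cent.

£9,297.25

1 Jan – 6 Apr 2005: 96 days at 3.6% → £399,000 × 3.6% × 96/365 = £3,777.9288
7 Apr – 26 May 2005: 50 days at 0.9% → £399,000 × 0.9% × 50/365 = £491.9178
27 May – 31 Dec 2005: 219 days at 2.1% → £399,000 × 2.1% × 219/365 = £5,027.4000
Total = £9,297.2466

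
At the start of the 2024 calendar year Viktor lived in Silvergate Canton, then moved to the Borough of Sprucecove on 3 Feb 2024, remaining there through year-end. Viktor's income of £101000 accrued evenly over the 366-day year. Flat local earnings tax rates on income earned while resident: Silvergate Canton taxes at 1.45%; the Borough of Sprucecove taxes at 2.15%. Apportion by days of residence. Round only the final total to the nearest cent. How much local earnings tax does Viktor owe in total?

Silvergate Canton, 1 Jan – 2 Feb 2024: 33 days → £101000 × 1.45% × 33/366 = £132.0451
The Borough of Sprucecove, 3 Feb – 31 Dec 2024: 333 days → £101000 × 2.15% × 333/366 = £1975.7090
Total = £2107.7541

£2107.75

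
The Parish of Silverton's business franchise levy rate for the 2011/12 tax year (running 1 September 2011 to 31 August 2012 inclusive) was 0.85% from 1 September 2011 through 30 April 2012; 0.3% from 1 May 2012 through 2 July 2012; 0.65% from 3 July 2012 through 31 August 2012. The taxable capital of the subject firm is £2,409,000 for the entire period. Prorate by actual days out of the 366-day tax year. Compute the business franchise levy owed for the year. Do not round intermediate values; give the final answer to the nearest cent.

1 September 2011 – 30 April 2012: 243 days at 0.85% → £2,409,000 × 0.85% × 243/366 = £13,595.0533
1 May – 2 July 2012: 63 days at 0.3% → £2,409,000 × 0.3% × 63/366 = £1,243.9918
3 July – 31 August 2012: 60 days at 0.65% → £2,409,000 × 0.65% × 60/366 = £2,566.9672
Total = £17,406.0123

£17,406.01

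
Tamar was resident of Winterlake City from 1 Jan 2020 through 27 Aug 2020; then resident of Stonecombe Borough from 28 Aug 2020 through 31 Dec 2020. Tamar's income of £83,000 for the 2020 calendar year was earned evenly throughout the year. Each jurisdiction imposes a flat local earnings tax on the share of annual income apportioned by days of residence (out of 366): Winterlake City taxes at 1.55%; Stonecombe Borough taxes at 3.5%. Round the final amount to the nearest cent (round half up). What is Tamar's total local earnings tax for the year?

£1,843.69

Winterlake City, 1 Jan – 27 Aug 2020: 240 days → £83,000 × 1.55% × 240/366 = £843.6066
Stonecombe Borough, 28 Aug – 31 Dec 2020: 126 days → £83,000 × 3.5% × 126/366 = £1,000.0820
Total = £1,843.6885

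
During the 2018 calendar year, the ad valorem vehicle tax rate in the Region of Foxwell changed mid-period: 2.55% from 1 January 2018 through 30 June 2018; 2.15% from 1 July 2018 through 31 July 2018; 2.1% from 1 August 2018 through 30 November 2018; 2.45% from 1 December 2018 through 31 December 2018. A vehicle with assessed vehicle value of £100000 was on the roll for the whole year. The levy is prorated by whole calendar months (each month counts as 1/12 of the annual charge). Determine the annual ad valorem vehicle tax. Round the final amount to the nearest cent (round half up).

£2358.33

1 January – 30 June 2018: 6 months at 2.55% → £100000 × 2.55% × 6/12 = £1275.0000
1 July – 31 July 2018: 1 month at 2.15% → £100000 × 2.15% × 1/12 = £179.1667
1 August – 30 November 2018: 4 months at 2.1% → £100000 × 2.1% × 4/12 = £700.0000
1 December – 31 December 2018: 1 month at 2.45% → £100000 × 2.45% × 1/12 = £204.1667
Total = £2358.3333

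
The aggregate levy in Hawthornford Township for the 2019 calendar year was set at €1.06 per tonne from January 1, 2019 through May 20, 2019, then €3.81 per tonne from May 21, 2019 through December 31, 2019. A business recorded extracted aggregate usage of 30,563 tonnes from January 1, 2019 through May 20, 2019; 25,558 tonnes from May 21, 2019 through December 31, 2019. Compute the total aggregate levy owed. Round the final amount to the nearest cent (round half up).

January 1 – May 20, 2019: 30,563 tonnes at €1.06/tonne → €32396.78
May 21 – December 31, 2019: 25,558 tonnes at €3.81/tonne → €97375.98

€129772.76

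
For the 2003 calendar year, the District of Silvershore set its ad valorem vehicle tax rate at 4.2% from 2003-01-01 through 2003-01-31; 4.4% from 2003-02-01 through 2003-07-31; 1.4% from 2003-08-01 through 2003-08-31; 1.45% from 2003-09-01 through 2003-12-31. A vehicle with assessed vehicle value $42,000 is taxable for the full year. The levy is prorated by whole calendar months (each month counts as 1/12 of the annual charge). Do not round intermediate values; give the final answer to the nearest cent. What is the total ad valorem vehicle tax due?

2003-01-01 to 2003-01-31: 1 month at 4.2% → $42,000 × 4.2% × 1/12 = $147.0000
2003-02-01 to 2003-07-31: 6 months at 4.4% → $42,000 × 4.4% × 6/12 = $924.0000
2003-08-01 to 2003-08-31: 1 month at 1.4% → $42,000 × 1.4% × 1/12 = $49.0000
2003-09-01 to 2003-12-31: 4 months at 1.45% → $42,000 × 1.45% × 4/12 = $203.0000
Total = $1,323.0000

$1,323.00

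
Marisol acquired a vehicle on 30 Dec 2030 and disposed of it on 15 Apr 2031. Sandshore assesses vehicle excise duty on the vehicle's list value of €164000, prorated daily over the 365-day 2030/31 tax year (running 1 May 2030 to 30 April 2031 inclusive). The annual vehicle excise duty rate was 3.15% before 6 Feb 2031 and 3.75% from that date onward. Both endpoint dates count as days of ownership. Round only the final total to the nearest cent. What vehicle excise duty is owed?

€1700.43

30 Dec 2030 – 5 Feb 2031: 38 days at 3.15% → €164000 × 3.15% × 38/365 = €537.8301
6 Feb – 15 Apr 2031: 69 days at 3.75% → €164000 × 3.75% × 69/365 = €1162.6027
Total = €1700.4329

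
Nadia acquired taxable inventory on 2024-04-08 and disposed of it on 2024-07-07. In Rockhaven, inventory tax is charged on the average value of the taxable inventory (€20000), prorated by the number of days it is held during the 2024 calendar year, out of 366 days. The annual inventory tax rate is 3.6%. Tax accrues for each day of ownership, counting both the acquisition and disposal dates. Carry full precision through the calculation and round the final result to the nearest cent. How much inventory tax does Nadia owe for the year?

Days held (2024-04-08 to 2024-07-07): 91 out of 366
Tax = €20000 × 3.6% × 91/366 = €179.0164

€179.02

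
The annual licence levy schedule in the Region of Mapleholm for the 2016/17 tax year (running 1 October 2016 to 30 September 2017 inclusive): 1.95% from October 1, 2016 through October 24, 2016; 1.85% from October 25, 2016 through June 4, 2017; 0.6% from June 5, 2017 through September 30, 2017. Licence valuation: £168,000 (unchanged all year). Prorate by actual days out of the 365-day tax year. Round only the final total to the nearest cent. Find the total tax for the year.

£2,440.14

October 1 – October 24, 2016: 24 days at 1.95% → £168,000 × 1.95% × 24/365 = £215.4082
October 25, 2016 – June 4, 2017: 223 days at 1.85% → £168,000 × 1.85% × 223/365 = £1,898.8603
June 5 – September 30, 2017: 118 days at 0.6% → £168,000 × 0.6% × 118/365 = £325.8740
Total = £2,440.1425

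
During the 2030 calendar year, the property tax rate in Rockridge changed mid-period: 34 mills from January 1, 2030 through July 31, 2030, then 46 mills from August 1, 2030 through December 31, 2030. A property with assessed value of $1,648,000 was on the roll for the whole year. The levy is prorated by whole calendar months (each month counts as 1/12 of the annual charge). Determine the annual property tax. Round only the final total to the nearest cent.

$64,272.00

January 1 – July 31, 2030: 7 months at 34 mills → $1,648,000 × 3.4% × 7/12 = $32,685.3333
August 1 – December 31, 2030: 5 months at 46 mills → $1,648,000 × 4.6% × 5/12 = $31,586.6667
Total = $64,272.0000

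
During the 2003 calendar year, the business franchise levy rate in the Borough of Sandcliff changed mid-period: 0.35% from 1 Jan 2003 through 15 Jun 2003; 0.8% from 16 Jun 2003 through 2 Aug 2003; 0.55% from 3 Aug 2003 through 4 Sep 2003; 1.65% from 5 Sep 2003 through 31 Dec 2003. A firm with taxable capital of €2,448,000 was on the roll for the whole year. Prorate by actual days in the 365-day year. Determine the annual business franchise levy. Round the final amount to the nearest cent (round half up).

€20,747.64

1 Jan – 15 Jun 2003: 166 days at 0.35% → €2,448,000 × 0.35% × 166/365 = €3,896.6795
16 Jun – 2 Aug 2003: 48 days at 0.8% → €2,448,000 × 0.8% × 48/365 = €2,575.4301
3 Aug – 4 Sep 2003: 33 days at 0.55% → €2,448,000 × 0.55% × 33/365 = €1,217.2932
5 Sep – 31 Dec 2003: 118 days at 1.65% → €2,448,000 × 1.65% × 118/365 = €13,058.2356
Total = €20,747.6384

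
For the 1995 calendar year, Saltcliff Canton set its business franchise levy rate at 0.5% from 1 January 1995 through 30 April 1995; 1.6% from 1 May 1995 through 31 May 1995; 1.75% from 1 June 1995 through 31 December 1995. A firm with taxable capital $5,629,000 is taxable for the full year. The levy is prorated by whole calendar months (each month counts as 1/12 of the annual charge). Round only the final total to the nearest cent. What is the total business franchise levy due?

$74,349.71

1 January – 30 April 1995: 4 months at 0.5% → $5,629,000 × 0.5% × 4/12 = $9,381.6667
1 May – 31 May 1995: 1 month at 1.6% → $5,629,000 × 1.6% × 1/12 = $7,505.3333
1 June – 31 December 1995: 7 months at 1.75% → $5,629,000 × 1.75% × 7/12 = $57,462.7083
Total = $74,349.7083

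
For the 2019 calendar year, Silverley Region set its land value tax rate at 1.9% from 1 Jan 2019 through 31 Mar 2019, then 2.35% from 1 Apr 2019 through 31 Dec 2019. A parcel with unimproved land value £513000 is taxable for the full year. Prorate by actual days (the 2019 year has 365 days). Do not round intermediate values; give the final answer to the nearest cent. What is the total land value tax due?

£11486.28

1 Jan – 31 Mar 2019: 90 days at 1.9% → £513000 × 1.9% × 90/365 = £2403.3699
1 Apr – 31 Dec 2019: 275 days at 2.35% → £513000 × 2.35% × 275/365 = £9082.9110
Total = £11486.2808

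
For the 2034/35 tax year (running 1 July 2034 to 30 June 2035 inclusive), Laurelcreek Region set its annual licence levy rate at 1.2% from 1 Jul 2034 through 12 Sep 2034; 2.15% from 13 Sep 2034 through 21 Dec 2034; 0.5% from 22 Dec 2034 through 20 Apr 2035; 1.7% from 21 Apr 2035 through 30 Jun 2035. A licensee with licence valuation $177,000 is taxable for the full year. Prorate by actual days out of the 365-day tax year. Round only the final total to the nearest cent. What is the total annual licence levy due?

1 Jul – 12 Sep 2034: 74 days at 1.2% → $177,000 × 1.2% × 74/365 = $430.6192
13 Sep – 21 Dec 2034: 100 days at 2.15% → $177,000 × 2.15% × 100/365 = $1,042.6027
22 Dec 2034 – 20 Apr 2035: 120 days at 0.5% → $177,000 × 0.5% × 120/365 = $290.9589
21 Apr – 30 Jun 2035: 71 days at 1.7% → $177,000 × 1.7% × 71/365 = $585.3123
Total = $2,349.4932

$2,349.49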